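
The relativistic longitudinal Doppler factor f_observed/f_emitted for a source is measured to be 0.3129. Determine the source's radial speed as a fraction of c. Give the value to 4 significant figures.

f_obs/f_src = √((1−β)/(1+β)) = 0.3129  ⇒  (1−β)/(1+β) = 0.0979064
β = |1 − D²|/(1 + D²) = |1 − 0.0979064|/(1 + 0.0979064) = 0.8216

β ≈ 0.8216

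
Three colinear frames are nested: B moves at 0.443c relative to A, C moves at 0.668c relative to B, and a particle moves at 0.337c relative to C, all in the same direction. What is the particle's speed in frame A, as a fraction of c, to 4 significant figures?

u ≈ 0.9266c

Compose boost 2: (0.668 + 0.443)/(1 + 0.668×0.443) = 1.111/1.29592 = 0.857303
Compose boost 3: (0.337 + 0.857303)/(1 + 0.337×0.857303) = 1.19430/1.28891 = 0.9266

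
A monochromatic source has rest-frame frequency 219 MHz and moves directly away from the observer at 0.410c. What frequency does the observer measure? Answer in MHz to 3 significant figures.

Relativistic Doppler: f_obs = f_src √((1−β)/(1+β))
= 219 × √(0.59000/1.4100) = 219 × 0.64687 = 142 MHz

f_obs ≈ 142 MHz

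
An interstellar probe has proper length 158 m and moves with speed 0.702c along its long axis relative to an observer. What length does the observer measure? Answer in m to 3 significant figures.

L ≈ 113 m

γ = 1/√(1 − 0.702²) = 1.4041
Length contraction: L = L₀/γ = 158/1.4041 = 113 m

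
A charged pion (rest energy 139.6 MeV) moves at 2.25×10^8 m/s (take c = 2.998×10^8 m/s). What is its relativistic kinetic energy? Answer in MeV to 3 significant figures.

K ≈ 71.6 MeV

β = v/c = 2.25×10^8 / 2.998×10^8 = 0.75050
γ = 1/√(1 − 0.75050²) = 1.5132
K = (γ − 1)m₀c² = (1.5132 − 1) × 139.6 MeV = 0.51316 × 139.6 MeV = 71.6 MeV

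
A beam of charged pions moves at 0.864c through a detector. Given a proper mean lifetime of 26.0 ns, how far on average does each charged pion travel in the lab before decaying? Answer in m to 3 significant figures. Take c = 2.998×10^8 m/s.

d ≈ 13.4 m

γ = 1/√(1 − 0.864²) = 1.9861
Dilated lifetime: Δt = γτ₀ = 1.9861 × 26.0 ns = 51.639 ns
d = vΔt = 0.864c × 51.639 ns = 2.5903×10^8 m/s × 5.1639×10^-8 s = 13.4 m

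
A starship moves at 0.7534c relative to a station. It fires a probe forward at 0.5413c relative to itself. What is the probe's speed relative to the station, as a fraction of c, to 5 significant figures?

Relativistic velocity addition: u = (u' + v)/(1 + u'v/c²)
= (0.5413 + 0.7534)/(1 + 0.5413×0.7534) = 1.2947/1.407815 = 0.91965

u ≈ 0.91965c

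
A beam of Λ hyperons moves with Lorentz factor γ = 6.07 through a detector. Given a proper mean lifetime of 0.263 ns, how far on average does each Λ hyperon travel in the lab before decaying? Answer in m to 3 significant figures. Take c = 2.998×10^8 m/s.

β = √(1 − 1/γ²) = √(1 − 1/6.07²) = 0.98634
Dilated lifetime: Δt = γτ₀ = 6.07 × 0.263 ns = 1.5964 ns
d = vΔt = 0.98634c × 1.5964 ns = 2.9570×10^8 m/s × 1.5964×10^-9 s = 0.472 m

d ≈ 0.472 m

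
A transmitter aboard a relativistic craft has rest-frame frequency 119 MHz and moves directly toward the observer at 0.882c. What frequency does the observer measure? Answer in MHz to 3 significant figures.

f_obs ≈ 475 MHz

Relativistic Doppler: f_obs = f_src √((1+β)/(1−β))
= 119 × √(1.8820/0.11800) = 119 × 3.9936 = 475 MHz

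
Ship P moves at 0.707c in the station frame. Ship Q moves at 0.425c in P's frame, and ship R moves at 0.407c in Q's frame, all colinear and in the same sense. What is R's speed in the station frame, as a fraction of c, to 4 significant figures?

u ≈ 0.9433c

Compose boost 2: (0.425 + 0.707)/(1 + 0.425×0.707) = 1.132/1.30048 = 0.870451
Compose boost 3: (0.407 + 0.870451)/(1 + 0.407×0.870451) = 1.27745/1.35427 = 0.9433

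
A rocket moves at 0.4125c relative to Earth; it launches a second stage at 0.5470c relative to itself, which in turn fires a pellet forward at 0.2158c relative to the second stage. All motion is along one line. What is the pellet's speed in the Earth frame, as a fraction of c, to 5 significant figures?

u ≈ 0.85433c

Compose boost 2: (0.5470 + 0.4125)/(1 + 0.5470×0.4125) = 0.95950/1.225637 = 0.7828579
Compose boost 3: (0.2158 + 0.7828579)/(1 + 0.2158×0.7828579) = 0.9986579/1.168941 = 0.85433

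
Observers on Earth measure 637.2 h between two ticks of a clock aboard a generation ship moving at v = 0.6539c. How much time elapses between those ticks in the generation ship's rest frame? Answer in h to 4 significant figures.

τ₀ ≈ 482.1 h

γ = 1/√(1 − 0.6539²) = 1.32174
Proper time: τ₀ = Δt/γ = 637.2/1.32174 = 482.1 h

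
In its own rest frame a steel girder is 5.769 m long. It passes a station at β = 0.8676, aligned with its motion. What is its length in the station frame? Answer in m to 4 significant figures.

L ≈ 2.869 m

γ = 1/√(1 − 0.8676²) = 2.01101
Length contraction: L = L₀/γ = 5.769/2.01101 = 2.869 m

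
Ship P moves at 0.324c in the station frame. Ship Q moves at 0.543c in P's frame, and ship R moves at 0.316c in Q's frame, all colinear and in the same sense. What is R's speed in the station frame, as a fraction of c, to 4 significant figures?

Compose boost 2: (0.543 + 0.324)/(1 + 0.543×0.324) = 0.8670/1.17593 = 0.737288
Compose boost 3: (0.316 + 0.737288)/(1 + 0.316×0.737288) = 1.05329/1.23298 = 0.8543

u ≈ 0.8543c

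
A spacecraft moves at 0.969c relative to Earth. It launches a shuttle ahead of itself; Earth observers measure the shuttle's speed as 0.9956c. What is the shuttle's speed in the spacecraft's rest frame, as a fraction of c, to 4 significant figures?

u' ≈ 0.7543c

Inverse velocity addition: u' = (u − v)/(1 − uv/c²)
= (0.9956 − 0.969)/(1 − 0.9956×0.969) = 0.02660/0.0352636 = 0.7543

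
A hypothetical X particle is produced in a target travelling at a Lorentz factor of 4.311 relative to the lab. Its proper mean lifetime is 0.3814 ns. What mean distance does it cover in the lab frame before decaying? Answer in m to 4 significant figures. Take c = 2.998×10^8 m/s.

β = √(1 − 1/γ²) = √(1 − 1/4.311²) = 0.972724
Dilated lifetime: Δt = γτ₀ = 4.311 × 0.3814 ns = 1.64422 ns
d = vΔt = 0.972724c × 1.64422 ns = 2.91623×10^8 m/s × 1.64422×10^-9 s = 0.4795 m

d ≈ 0.4795 m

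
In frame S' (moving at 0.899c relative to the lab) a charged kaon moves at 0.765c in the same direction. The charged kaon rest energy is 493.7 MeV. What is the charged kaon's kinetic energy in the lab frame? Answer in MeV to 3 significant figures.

K ≈ 2460 MeV

u_lab = (0.765 + 0.899)/(1 + 0.765×0.899) = 0.985937
γ = 1/√(1 − 0.985937²) = 5.9838
K = (γ − 1)m₀c² = (5.9838 − 1) × 493.7 = 4.9838 × 493.7 = 2460 MeV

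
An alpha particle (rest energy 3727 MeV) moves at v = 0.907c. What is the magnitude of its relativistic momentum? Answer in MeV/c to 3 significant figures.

p ≈ 8030 MeV/c

γ = 1/√(1 − 0.907²) = 2.3746
p = γβm₀c = 2.3746 × 0.907 × 3727 MeV/c = 8030 MeV/c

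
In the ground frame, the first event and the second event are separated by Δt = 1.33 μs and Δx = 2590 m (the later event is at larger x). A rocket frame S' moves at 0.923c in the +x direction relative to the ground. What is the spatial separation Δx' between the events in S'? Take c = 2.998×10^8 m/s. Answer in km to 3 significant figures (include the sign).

γ = 1/√(1 − 0.923²) = 2.5988
Δx' = γ(Δx − vΔt) = 2.5988 × (2590 m − 0.923×(2.998×10^8 m/s)×1.33×10^-6 s)
= 2.5988 × (2222.0 m) = 5.77 km

Δx' ≈ 5.77 km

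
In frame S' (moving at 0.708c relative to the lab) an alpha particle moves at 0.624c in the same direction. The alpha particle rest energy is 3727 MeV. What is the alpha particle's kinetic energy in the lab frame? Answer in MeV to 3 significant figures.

K ≈ 6010 MeV

u_lab = (0.624 + 0.708)/(1 + 0.624×0.708) = 0.923850
γ = 1/√(1 − 0.923850²) = 2.6126
K = (γ − 1)m₀c² = (2.6126 − 1) × 3727 = 1.6126 × 3727 = 6010 MeV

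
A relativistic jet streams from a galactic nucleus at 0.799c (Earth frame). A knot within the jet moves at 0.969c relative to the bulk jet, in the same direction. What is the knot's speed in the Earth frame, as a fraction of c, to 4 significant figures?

u ≈ 0.9965c

Relativistic velocity addition: u = (u' + v)/(1 + u'v/c²)
= (0.969 + 0.799)/(1 + 0.969×0.799) = 1.768/1.77423 = 0.9965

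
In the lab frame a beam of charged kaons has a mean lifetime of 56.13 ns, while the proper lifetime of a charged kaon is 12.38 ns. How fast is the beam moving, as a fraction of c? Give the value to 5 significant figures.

γ = Δt/τ₀ = 56.13/12.38 = 4.533926
β = √(1 − 1/γ²) = √(1 − 1/4.533926²) = 0.97537

β ≈ 0.97537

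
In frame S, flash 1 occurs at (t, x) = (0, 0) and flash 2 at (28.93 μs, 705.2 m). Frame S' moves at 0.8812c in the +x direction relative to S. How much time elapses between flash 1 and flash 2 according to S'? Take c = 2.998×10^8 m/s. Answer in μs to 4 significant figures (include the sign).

Δt' ≈ 56.81 μs

γ = 1/√(1 − 0.8812²) = 2.11531
Δt' = γ(Δt − vΔx/c²) = 2.11531 × (28.93 μs − 0.8812×705.2 m / (2.998×10^8 m/s))
= 2.11531 × (26.8572 μs) = 56.81 μs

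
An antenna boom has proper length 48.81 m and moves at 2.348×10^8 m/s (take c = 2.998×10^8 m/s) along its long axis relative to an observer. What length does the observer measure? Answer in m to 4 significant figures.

L ≈ 30.35 m

β = v/c = 2.348×10^8 / 2.998×10^8 = 0.783189
γ = 1/√(1 − 0.783189²) = 1.60828
Length contraction: L = L₀/γ = 48.81/1.60828 = 30.35 m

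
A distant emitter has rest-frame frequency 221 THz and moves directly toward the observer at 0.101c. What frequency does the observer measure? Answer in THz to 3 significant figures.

Relativistic Doppler: f_obs = f_src √((1+β)/(1−β))
= 221 × √(1.1010/0.89900) = 221 × 1.1067 = 245 THz

f_obs ≈ 245 THz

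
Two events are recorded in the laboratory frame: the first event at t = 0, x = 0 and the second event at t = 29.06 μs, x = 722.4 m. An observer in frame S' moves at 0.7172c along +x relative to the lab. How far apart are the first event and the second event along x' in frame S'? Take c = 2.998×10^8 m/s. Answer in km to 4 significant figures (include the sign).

Δx' ≈ -7.930 km

γ = 1/√(1 − 0.7172²) = 1.43499
Δx' = γ(Δx − vΔt) = 1.43499 × (722.4 m − 0.7172×(2.998×10^8 m/s)×29.06×10^-6 s)
= 1.43499 × (-5525.98 m) = -7.930 km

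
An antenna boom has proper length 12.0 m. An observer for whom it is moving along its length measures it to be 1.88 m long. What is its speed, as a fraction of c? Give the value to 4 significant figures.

β ≈ 0.9877

γ = L₀/L = 12.0/1.88 = 6.38298
β = √(1 − 1/γ²) = 0.9877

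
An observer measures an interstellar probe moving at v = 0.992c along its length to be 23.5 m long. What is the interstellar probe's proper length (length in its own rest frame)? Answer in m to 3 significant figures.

L₀ ≈ 186 m

γ = 1/√(1 − 0.992²) = 7.9216
L₀ = γL = 7.9216 × 23.5 = 186 m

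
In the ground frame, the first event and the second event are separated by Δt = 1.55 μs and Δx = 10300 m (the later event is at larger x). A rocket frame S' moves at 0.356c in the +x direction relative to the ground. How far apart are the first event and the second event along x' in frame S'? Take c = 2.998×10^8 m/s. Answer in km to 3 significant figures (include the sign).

Δx' ≈ 10.8 km

γ = 1/√(1 − 0.356²) = 1.0701
Δx' = γ(Δx − vΔt) = 1.0701 × (10300 m − 0.356×(2.998×10^8 m/s)×1.55×10^-6 s)
= 1.0701 × (10135 m) = 10.8 km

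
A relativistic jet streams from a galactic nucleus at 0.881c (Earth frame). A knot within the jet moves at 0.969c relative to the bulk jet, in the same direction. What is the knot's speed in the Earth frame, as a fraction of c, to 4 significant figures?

Relativistic velocity addition: u = (u' + v)/(1 + u'v/c²)
= (0.969 + 0.881)/(1 + 0.969×0.881) = 1.850/1.85369 = 0.9980

u ≈ 0.9980c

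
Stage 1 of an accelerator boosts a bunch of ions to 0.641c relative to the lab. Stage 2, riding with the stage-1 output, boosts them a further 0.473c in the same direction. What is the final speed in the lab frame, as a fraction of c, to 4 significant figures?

Compose boost 2: (0.473 + 0.641)/(1 + 0.473×0.641) = 1.114/1.30319 = 0.8548

u ≈ 0.8548c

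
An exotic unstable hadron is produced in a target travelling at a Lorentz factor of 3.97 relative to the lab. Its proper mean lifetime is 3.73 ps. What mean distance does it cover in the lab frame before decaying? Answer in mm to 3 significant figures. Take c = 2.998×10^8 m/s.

d ≈ 4.30 mm

β = √(1 − 1/γ²) = √(1 − 1/3.97²) = 0.96776
Dilated lifetime: Δt = γτ₀ = 3.97 × 3.73 ps = 14.808 ps
d = vΔt = 0.96776c × 14.808 ps = 2.9013×10^8 m/s × 1.4808×10^-11 s = 4.30 mm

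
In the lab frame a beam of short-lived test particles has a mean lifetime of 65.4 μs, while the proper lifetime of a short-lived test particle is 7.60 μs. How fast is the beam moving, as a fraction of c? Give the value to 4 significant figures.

β ≈ 0.9932

γ = Δt/τ₀ = 65.4/7.60 = 8.60526
β = √(1 − 1/γ²) = √(1 − 1/8.60526²) = 0.9932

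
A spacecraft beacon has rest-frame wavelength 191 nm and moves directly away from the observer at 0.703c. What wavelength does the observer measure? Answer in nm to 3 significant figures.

Relativistic Doppler: λ_obs = λ_src √((1+β)/(1−β))
= 191 × √(1.7030/0.29700) = 191 × 2.3946 = 457 nm

λ_obs ≈ 457 nm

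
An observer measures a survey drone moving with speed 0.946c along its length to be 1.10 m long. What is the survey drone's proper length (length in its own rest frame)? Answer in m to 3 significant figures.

L₀ ≈ 3.39 m

γ = 1/√(1 − 0.946²) = 3.0848
L₀ = γL = 3.0848 × 1.10 = 3.39 m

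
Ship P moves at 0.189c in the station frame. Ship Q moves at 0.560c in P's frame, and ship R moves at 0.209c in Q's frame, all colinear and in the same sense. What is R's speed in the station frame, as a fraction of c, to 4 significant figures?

u ≈ 0.7764c

Compose boost 2: (0.560 + 0.189)/(1 + 0.560×0.189) = 0.7490/1.10584 = 0.677313
Compose boost 3: (0.209 + 0.677313)/(1 + 0.209×0.677313) = 0.886313/1.14156 = 0.7764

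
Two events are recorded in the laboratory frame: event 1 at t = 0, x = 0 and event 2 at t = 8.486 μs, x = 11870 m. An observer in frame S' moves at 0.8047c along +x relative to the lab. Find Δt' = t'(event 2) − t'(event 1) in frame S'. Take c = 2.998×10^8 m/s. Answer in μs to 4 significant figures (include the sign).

Δt' ≈ -39.37 μs

γ = 1/√(1 − 0.8047²) = 1.68440
Δt' = γ(Δt − vΔx/c²) = 1.68440 × (8.486 μs − 0.8047×11870 m / (2.998×10^8 m/s))
= 1.68440 × (-23.3745 μs) = -39.37 μs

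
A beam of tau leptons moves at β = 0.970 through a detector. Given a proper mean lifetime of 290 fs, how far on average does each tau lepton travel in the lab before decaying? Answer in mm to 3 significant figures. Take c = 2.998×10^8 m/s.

γ = 1/√(1 − 0.970²) = 4.1135
Dilated lifetime: Δt = γτ₀ = 4.1135 × 290 fs = 1192.9 fs
d = vΔt = 0.970c × 1192.9 fs = 2.9081×10^8 m/s × 1.1929×10^-12 s = 0.347 mm

d ≈ 0.347 mm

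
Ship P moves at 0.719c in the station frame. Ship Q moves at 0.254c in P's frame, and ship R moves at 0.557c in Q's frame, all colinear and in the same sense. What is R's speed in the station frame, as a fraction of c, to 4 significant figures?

Compose boost 2: (0.254 + 0.719)/(1 + 0.254×0.719) = 0.9730/1.18263 = 0.822745
Compose boost 3: (0.557 + 0.822745)/(1 + 0.557×0.822745) = 1.37975/1.45827 = 0.9462

u ≈ 0.9462c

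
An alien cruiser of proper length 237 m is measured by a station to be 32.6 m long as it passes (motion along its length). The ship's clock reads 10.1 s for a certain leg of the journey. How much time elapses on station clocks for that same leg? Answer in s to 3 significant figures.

Δt ≈ 73.4 s

Length contraction ⇒ γ = L₀/L = 237/32.6 = 7.2699
Time dilation: Δt = γτ₀ = 7.2699 × 10.1 s = 73.4 s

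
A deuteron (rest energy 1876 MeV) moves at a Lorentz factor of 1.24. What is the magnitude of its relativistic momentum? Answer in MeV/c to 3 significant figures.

p ≈ 1380 MeV/c

β = √(1 − 1/γ²) = √(1 − 1/1.24²) = 0.59130
p = γβm₀c = 1.24 × 0.59130 × 1876 MeV/c = 1380 MeV/c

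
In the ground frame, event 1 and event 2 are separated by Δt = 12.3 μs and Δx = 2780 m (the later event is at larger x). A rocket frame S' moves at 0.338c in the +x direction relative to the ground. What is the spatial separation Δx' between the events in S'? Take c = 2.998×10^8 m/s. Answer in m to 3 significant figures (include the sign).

γ = 1/√(1 − 0.338²) = 1.0625
Δx' = γ(Δx − vΔt) = 1.0625 × (2780 m − 0.338×(2.998×10^8 m/s)×12.3×10^-6 s)
= 1.0625 × (1533.6 m) = 1630 m

Δx' ≈ 1630 m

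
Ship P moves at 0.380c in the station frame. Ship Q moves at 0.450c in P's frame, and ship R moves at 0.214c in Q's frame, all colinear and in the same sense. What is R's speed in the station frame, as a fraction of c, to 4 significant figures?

u ≈ 0.8013c

Compose boost 2: (0.450 + 0.380)/(1 + 0.450×0.380) = 0.8300/1.17100 = 0.708796
Compose boost 3: (0.214 + 0.708796)/(1 + 0.214×0.708796) = 0.922796/1.15168 = 0.8013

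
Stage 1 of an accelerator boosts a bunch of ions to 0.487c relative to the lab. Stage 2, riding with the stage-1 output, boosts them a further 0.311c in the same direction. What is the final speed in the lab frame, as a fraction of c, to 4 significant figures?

Compose boost 2: (0.311 + 0.487)/(1 + 0.311×0.487) = 0.7980/1.15146 = 0.6930

u ≈ 0.6930c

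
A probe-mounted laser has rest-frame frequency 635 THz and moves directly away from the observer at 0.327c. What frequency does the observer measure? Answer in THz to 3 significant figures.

f_obs ≈ 452 THz

Relativistic Doppler: f_obs = f_src √((1−β)/(1+β))
= 635 × √(0.67300/1.3270) = 635 × 0.71215 = 452 THz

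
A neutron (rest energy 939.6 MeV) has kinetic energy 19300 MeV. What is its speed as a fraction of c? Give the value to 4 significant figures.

β ≈ 0.9989

γ = 1 + K/(m₀c²) = 1 + 19300/939.6 = 21.5407
β = √(1 − 1/γ²) = 0.9989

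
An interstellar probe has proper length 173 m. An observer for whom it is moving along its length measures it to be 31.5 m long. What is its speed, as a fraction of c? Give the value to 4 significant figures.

β ≈ 0.9833

γ = L₀/L = 173/31.5 = 5.49206
β = √(1 − 1/γ²) = 0.9833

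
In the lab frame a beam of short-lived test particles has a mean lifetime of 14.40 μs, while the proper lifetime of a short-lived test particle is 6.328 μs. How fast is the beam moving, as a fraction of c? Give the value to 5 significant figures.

β ≈ 0.89827

γ = Δt/τ₀ = 14.40/6.328 = 2.275601
β = √(1 − 1/γ²) = √(1 − 1/2.275601²) = 0.89827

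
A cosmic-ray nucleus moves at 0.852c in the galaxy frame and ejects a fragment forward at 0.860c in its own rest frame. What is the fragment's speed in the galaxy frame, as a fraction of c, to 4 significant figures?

u ≈ 0.9880c

Compose boost 2: (0.860 + 0.852)/(1 + 0.860×0.852) = 1.712/1.73272 = 0.9880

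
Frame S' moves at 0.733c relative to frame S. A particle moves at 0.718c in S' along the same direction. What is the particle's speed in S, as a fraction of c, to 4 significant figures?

Relativistic velocity addition: u = (u' + v)/(1 + u'v/c²)
= (0.718 + 0.733)/(1 + 0.718×0.733) = 1.451/1.52629 = 0.9507

u ≈ 0.9507c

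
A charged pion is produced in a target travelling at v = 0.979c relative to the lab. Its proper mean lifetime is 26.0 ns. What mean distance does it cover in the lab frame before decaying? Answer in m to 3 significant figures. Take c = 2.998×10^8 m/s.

d ≈ 37.4 m

γ = 1/√(1 − 0.979²) = 4.9053
Dilated lifetime: Δt = γτ₀ = 4.9053 × 26.0 ns = 127.54 ns
d = vΔt = 0.979c × 127.54 ns = 2.9350×10^8 m/s × 1.2754×10^-7 s = 37.4 m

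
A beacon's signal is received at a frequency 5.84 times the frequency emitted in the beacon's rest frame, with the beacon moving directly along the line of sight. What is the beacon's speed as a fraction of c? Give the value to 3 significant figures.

β ≈ 0.943

f_obs/f_src = √((1+β)/(1−β)) = 5.84  ⇒  (1+β)/(1−β) = 34.106
β = |1 − D²|/(1 + D²) = |1 − 34.106|/(1 + 34.106) = 0.943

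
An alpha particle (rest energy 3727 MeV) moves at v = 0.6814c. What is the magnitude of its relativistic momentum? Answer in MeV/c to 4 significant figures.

γ = 1/√(1 − 0.6814²) = 1.36629
p = γβm₀c = 1.36629 × 0.6814 × 3727 MeV/c = 3470 MeV/c

p ≈ 3470 MeV/c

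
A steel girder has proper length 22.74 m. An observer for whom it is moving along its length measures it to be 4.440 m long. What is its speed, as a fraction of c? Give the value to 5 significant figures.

β ≈ 0.98075

γ = L₀/L = 22.74/4.440 = 5.121622
β = √(1 − 1/γ²) = 0.98075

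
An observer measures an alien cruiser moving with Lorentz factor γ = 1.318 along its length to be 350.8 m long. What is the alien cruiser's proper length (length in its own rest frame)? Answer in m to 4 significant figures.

L₀ ≈ 462.4 m

γ = 1.318 (given)
L₀ = γL = 1.318 × 350.8 = 462.4 m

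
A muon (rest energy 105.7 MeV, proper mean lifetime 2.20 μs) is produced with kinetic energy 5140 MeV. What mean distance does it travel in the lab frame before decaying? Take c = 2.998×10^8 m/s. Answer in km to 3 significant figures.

γ = 1 + K/(m₀c²) = 1 + 5140/105.7 = 49.628
β = √(1 − 1/γ²) = 0.99980
Dilated lifetime: γτ₀ = 49.628 × 2.20 μs = 109.18 μs
d = βc·γτ₀ = 0.99980 × (2.998×10^8 m/s) × 0.00010918 s = 32.7 km

d ≈ 32.7 km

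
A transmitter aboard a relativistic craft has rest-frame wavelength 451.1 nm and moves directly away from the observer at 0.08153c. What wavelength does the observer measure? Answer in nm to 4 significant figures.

λ_obs ≈ 489.5 nm

Relativistic Doppler: λ_obs = λ_src √((1+β)/(1−β))
= 451.1 × √(1.08153/0.918470) = 451.1 × 1.08514 = 489.5 nm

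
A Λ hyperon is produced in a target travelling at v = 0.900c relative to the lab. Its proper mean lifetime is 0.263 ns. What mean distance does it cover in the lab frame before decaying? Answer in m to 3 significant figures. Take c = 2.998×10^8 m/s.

γ = 1/√(1 − 0.900²) = 2.2942
Dilated lifetime: Δt = γτ₀ = 2.2942 × 0.263 ns = 0.60336 ns
d = vΔt = 0.900c × 0.60336 ns = 2.6982×10^8 m/s × 6.0336×10^-10 s = 0.163 m

d ≈ 0.163 m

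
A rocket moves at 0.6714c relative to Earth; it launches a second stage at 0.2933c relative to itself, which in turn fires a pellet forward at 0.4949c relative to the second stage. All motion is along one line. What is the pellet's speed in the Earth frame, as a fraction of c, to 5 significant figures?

Compose boost 2: (0.2933 + 0.6714)/(1 + 0.2933×0.6714) = 0.96470/1.196922 = 0.8059843
Compose boost 3: (0.4949 + 0.8059843)/(1 + 0.4949×0.8059843) = 1.300884/1.398882 = 0.92995

u ≈ 0.92995c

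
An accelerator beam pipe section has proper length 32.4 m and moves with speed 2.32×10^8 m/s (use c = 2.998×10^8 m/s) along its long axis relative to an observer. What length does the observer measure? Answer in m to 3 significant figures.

β = v/c = 2.32×10^8 / 2.998×10^8 = 0.77385
γ = 1/√(1 − 0.77385²) = 1.5789
Length contraction: L = L₀/γ = 32.4/1.5789 = 20.5 m

L ≈ 20.5 m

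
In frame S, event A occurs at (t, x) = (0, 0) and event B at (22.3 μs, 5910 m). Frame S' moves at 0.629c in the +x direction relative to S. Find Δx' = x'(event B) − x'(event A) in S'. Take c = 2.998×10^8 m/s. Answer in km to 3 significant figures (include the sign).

γ = 1/√(1 − 0.629²) = 1.2863
Δx' = γ(Δx − vΔt) = 1.2863 × (5910 m − 0.629×(2.998×10^8 m/s)×22.3×10^-6 s)
= 1.2863 × (1704.8 m) = 2.19 km

Δx' ≈ 2.19 km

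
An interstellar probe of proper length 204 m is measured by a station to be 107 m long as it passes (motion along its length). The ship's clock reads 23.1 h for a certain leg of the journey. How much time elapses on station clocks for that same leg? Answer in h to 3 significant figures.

Δt ≈ 44.0 h

Length contraction ⇒ γ = L₀/L = 204/107 = 1.9065
Time dilation: Δt = γτ₀ = 1.9065 × 23.1 h = 44.0 h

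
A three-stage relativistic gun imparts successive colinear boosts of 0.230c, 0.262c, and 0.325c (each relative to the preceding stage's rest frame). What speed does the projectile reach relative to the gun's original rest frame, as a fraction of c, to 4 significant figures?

Compose boost 2: (0.262 + 0.230)/(1 + 0.262×0.230) = 0.4920/1.06026 = 0.464037
Compose boost 3: (0.325 + 0.464037)/(1 + 0.325×0.464037) = 0.789037/1.15081 = 0.6856

u ≈ 0.6856c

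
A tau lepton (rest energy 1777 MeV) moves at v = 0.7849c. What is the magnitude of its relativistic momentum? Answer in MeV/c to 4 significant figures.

p ≈ 2251 MeV/c

γ = 1/√(1 − 0.7849²) = 1.61389
p = γβm₀c = 1.61389 × 0.7849 × 1777 MeV/c = 2251 MeV/c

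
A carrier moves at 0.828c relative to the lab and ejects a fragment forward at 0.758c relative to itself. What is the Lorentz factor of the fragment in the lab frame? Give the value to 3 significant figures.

γ ≈ 4.45

u_lab = (0.758 + 0.828)/(1 + 0.758×0.828) = 1.586/1.62762 = 0.974427
γ = 1/√(1 − 0.974427²) = 4.45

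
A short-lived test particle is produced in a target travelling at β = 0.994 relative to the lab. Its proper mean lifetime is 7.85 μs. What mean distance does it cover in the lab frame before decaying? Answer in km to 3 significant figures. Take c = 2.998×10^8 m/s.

γ = 1/√(1 − 0.994²) = 9.1424
Dilated lifetime: Δt = γτ₀ = 9.1424 × 7.85 μs = 71.768 μs
d = vΔt = 0.994c × 71.768 μs = 2.9800×10^8 m/s × 7.1768×10^-5 s = 21.4 km

d ≈ 21.4 km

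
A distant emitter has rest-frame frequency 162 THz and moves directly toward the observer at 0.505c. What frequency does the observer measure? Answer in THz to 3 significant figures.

f_obs ≈ 282 THz

Relativistic Doppler: f_obs = f_src √((1+β)/(1−β))
= 162 × √(1.5050/0.49500) = 162 × 1.7437 = 282 THz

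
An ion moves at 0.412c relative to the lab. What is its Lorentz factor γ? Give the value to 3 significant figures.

γ = 1/√(1 − β²) = 1/√(1 − 0.412²) = 1/√(0.83026) = 1.10

γ ≈ 1.10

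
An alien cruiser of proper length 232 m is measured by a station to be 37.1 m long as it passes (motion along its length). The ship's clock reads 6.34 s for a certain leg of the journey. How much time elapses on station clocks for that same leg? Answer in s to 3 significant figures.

Δt ≈ 39.6 s

Length contraction ⇒ γ = L₀/L = 232/37.1 = 6.2534
Time dilation: Δt = γτ₀ = 6.2534 × 6.34 s = 39.6 s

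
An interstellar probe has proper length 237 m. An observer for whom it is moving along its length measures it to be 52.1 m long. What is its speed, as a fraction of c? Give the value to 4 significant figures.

β ≈ 0.9755

γ = L₀/L = 237/52.1 = 4.54894
β = √(1 − 1/γ²) = 0.9755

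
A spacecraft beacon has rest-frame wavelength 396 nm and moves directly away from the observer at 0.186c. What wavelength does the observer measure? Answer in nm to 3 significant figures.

λ_obs ≈ 478 nm

Relativistic Doppler: λ_obs = λ_src √((1+β)/(1−β))
= 396 × √(1.1860/0.81400) = 396 × 1.2071 = 478 nm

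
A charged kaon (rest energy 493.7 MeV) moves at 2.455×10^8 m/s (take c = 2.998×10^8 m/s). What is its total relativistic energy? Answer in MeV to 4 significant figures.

E ≈ 860.2 MeV

β = v/c = 2.455×10^8 / 2.998×10^8 = 0.818879
γ = 1/√(1 − 0.818879²) = 1.74226
E = γm₀c² = 1.74226 × 493.7 MeV = 860.2 MeV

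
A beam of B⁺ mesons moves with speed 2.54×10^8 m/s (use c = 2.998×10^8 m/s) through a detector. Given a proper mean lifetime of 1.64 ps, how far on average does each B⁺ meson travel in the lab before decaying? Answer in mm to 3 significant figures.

β = v/c = 2.54×10^8 / 2.998×10^8 = 0.84723
γ = 1/√(1 − 0.84723²) = 1.8824
Dilated lifetime: Δt = γτ₀ = 1.8824 × 1.64 ps = 3.0872 ps
d = vΔt = 0.84723c × 3.0872 ps = 2.5400×10^8 m/s × 3.0872×10^-12 s = 0.784 mm

d ≈ 0.784 mm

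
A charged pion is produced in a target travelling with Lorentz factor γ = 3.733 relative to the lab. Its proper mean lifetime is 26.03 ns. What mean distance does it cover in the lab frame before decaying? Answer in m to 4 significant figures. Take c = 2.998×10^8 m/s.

d ≈ 28.07 m

β = √(1 − 1/γ²) = √(1 − 1/3.733²) = 0.963452
Dilated lifetime: Δt = γτ₀ = 3.733 × 26.03 ns = 97.1700 ns
d = vΔt = 0.963452c × 97.1700 ns = 2.88843×10^8 m/s × 9.71700×10^-8 s = 28.07 m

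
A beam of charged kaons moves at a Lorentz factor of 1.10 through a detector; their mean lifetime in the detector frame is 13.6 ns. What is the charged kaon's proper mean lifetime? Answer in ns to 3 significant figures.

γ = 1.10 (given)
Proper time: τ₀ = Δt/γ = 13.6/1.10 = 12.4 ns

τ₀ ≈ 12.4 ns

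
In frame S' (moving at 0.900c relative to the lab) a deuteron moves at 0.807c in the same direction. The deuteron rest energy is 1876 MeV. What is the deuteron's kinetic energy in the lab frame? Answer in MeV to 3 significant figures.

u_lab = (0.807 + 0.900)/(1 + 0.807×0.900) = 0.988820
γ = 1/√(1 − 0.988820²) = 6.7063
K = (γ − 1)m₀c² = (6.7063 − 1) × 1876 = 5.7063 × 1876 = 10700 MeV

K ≈ 10700 MeV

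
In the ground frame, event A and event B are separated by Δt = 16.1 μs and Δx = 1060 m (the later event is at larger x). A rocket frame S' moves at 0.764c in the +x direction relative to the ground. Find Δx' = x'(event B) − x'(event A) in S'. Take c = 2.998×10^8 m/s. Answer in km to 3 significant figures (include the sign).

γ = 1/√(1 − 0.764²) = 1.5499
Δx' = γ(Δx − vΔt) = 1.5499 × (1060 m − 0.764×(2.998×10^8 m/s)×16.1×10^-6 s)
= 1.5499 × (-2627.7 m) = -4.07 km

Δx' ≈ -4.07 km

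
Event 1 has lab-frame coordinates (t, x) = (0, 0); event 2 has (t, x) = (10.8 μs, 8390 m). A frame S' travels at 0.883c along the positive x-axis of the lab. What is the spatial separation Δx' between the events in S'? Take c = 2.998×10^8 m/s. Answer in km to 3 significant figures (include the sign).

γ = 1/√(1 − 0.883²) = 2.1305
Δx' = γ(Δx − vΔt) = 2.1305 × (8390 m − 0.883×(2.998×10^8 m/s)×10.8×10^-6 s)
= 2.1305 × (5531.0 m) = 11.8 km

Δx' ≈ 11.8 km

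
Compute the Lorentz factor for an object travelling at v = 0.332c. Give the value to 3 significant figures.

γ ≈ 1.06

γ = 1/√(1 − β²) = 1/√(1 − 0.332²) = 1/√(0.88978) = 1.06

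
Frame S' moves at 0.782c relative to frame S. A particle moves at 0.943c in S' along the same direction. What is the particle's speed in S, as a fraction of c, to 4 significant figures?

u ≈ 0.9928c

Relativistic velocity addition: u = (u' + v)/(1 + u'v/c²)
= (0.943 + 0.782)/(1 + 0.943×0.782) = 1.725/1.73743 = 0.9928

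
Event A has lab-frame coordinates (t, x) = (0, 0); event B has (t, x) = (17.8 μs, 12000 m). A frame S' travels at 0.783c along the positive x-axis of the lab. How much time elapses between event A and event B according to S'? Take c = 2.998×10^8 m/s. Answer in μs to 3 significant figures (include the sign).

γ = 1/√(1 − 0.783²) = 1.6077
Δt' = γ(Δt − vΔx/c²) = 1.6077 × (17.8 μs − 0.783×12000 m / (2.998×10^8 m/s))
= 1.6077 × (-13.541 μs) = -21.8 μs

Δt' ≈ -21.8 μs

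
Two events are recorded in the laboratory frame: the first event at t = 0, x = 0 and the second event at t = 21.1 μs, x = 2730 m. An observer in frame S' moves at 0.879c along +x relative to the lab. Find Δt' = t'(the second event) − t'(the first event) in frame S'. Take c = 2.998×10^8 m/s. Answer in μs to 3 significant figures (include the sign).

γ = 1/√(1 − 0.879²) = 2.0972
Δt' = γ(Δt − vΔx/c²) = 2.0972 × (21.1 μs − 0.879×2730 m / (2.998×10^8 m/s))
= 2.0972 × (13.096 μs) = 27.5 μs

Δt' ≈ 27.5 μs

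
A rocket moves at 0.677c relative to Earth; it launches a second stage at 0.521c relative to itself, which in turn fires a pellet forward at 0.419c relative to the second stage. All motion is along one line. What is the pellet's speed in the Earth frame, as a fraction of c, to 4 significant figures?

u ≈ 0.9515c

Compose boost 2: (0.521 + 0.677)/(1 + 0.521×0.677) = 1.198/1.35272 = 0.885625
Compose boost 3: (0.419 + 0.885625)/(1 + 0.419×0.885625) = 1.30463/1.37108 = 0.9515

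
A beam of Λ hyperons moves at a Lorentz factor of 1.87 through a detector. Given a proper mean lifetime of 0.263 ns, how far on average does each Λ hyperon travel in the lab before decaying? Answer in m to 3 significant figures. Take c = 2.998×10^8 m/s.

β = √(1 − 1/γ²) = √(1 − 1/1.87²) = 0.84500
Dilated lifetime: Δt = γτ₀ = 1.87 × 0.263 ns = 0.49181 ns
d = vΔt = 0.84500c × 0.49181 ns = 2.5333×10^8 m/s × 4.9181×10^-10 s = 0.125 m

d ≈ 0.125 m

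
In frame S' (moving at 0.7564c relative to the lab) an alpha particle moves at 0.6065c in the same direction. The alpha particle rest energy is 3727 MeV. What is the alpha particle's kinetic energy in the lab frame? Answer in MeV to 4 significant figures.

K ≈ 6727 MeV

u_lab = (0.6065 + 0.7564)/(1 + 0.6065×0.7564) = 0.9342888
γ = 1/√(1 − 0.9342888²) = 2.80492
K = (γ − 1)m₀c² = (2.80492 − 1) × 3727 = 1.80492 × 3727 = 6727 MeV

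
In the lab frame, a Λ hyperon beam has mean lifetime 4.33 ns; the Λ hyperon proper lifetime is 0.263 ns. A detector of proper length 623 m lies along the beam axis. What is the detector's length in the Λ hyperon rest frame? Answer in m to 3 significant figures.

Time dilation ⇒ γ = Δt/τ₀ = 4.33/0.263 = 16.464
Length contraction: L = L₀/γ = 623/16.464 = 37.8 m

L ≈ 37.8 m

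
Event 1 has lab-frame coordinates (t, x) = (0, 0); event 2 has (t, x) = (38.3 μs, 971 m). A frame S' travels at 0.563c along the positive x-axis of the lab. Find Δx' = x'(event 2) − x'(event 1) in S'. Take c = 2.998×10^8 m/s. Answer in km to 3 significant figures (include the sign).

γ = 1/√(1 − 0.563²) = 1.2100
Δx' = γ(Δx − vΔt) = 1.2100 × (971 m − 0.563×(2.998×10^8 m/s)×38.3×10^-6 s)
= 1.2100 × (-5493.6 m) = -6.65 km

Δx' ≈ -6.65 km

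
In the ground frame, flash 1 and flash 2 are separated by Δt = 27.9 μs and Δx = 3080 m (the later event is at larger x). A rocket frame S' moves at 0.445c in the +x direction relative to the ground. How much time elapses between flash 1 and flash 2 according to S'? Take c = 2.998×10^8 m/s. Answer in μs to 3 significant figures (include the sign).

Δt' ≈ 26.0 μs

γ = 1/√(1 − 0.445²) = 1.1167
Δt' = γ(Δt − vΔx/c²) = 1.1167 × (27.9 μs − 0.445×3080 m / (2.998×10^8 m/s))
= 1.1167 × (23.328 μs) = 26.0 μs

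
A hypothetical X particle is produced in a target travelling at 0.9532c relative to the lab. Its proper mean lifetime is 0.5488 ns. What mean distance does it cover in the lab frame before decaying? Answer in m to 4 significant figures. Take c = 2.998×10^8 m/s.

γ = 1/√(1 − 0.9532²) = 3.30753
Dilated lifetime: Δt = γτ₀ = 3.30753 × 0.5488 ns = 1.81517 ns
d = vΔt = 0.9532c × 1.81517 ns = 2.85769×10^8 m/s × 1.81517×10^-9 s = 0.5187 m

d ≈ 0.5187 m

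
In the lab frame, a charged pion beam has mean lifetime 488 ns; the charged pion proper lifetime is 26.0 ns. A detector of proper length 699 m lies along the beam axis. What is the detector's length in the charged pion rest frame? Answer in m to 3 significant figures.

L ≈ 37.2 m

Time dilation ⇒ γ = Δt/τ₀ = 488/26.0 = 18.769
Length contraction: L = L₀/γ = 699/18.769 = 37.2 m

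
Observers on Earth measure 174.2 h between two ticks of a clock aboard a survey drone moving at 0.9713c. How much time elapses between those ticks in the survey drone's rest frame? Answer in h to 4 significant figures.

τ₀ ≈ 41.43 h

γ = 1/√(1 − 0.9713²) = 4.20419
Proper time: τ₀ = Δt/γ = 174.2/4.20419 = 41.43 h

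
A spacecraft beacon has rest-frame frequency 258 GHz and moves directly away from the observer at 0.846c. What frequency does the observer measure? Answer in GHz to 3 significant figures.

Relativistic Doppler: f_obs = f_src √((1−β)/(1+β))
= 258 × √(0.15400/1.8460) = 258 × 0.28883 = 74.5 GHz

f_obs ≈ 74.5 GHz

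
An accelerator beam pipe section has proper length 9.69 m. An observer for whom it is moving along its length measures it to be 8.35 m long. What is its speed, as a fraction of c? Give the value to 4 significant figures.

β ≈ 0.5074

γ = L₀/L = 9.69/8.35 = 1.16048
β = √(1 − 1/γ²) = 0.5074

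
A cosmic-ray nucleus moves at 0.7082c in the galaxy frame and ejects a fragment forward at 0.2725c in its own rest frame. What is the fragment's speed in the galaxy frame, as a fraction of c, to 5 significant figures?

u ≈ 0.82206c

Compose boost 2: (0.2725 + 0.7082)/(1 + 0.2725×0.7082) = 0.98070/1.192985 = 0.82206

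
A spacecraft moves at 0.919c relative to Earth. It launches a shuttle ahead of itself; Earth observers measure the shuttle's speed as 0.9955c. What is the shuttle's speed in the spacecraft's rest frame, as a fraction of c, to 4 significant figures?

Inverse velocity addition: u' = (u − v)/(1 − uv/c²)
= (0.9955 − 0.919)/(1 − 0.9955×0.919) = 0.07650/0.0851355 = 0.8986

u' ≈ 0.8986c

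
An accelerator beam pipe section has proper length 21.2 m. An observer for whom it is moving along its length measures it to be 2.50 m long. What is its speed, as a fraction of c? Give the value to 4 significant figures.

γ = L₀/L = 21.2/2.50 = 8.48000
β = √(1 − 1/γ²) = 0.9930

β ≈ 0.9930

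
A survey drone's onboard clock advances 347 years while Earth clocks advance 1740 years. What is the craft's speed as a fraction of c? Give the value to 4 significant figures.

β ≈ 0.9799

γ = Δt/τ₀ = 1740/347 = 5.01441
β = √(1 − 1/γ²) = √(1 − 1/5.01441²) = 0.9799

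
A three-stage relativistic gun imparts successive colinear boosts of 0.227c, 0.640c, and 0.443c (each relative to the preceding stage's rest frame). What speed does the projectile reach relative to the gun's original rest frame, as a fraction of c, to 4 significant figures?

u ≈ 0.8986c

Compose boost 2: (0.640 + 0.227)/(1 + 0.640×0.227) = 0.8670/1.14528 = 0.757020
Compose boost 3: (0.443 + 0.757020)/(1 + 0.443×0.757020) = 1.20002/1.33536 = 0.8986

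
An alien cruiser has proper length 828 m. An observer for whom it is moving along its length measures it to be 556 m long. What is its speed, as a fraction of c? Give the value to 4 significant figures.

γ = L₀/L = 828/556 = 1.48921
β = √(1 − 1/γ²) = 0.7410

β ≈ 0.7410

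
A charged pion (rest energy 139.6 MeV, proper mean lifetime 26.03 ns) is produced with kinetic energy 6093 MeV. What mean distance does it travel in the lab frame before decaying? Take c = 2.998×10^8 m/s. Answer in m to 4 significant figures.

d ≈ 348.3 m

γ = 1 + K/(m₀c²) = 1 + 6093/139.6 = 44.6461
β = √(1 − 1/γ²) = 0.999749
Dilated lifetime: γτ₀ = 44.6461 × 26.03 ns = 1162.14 ns
d = βc·γτ₀ = 0.999749 × (2.998×10^8 m/s) × 1.16214×10^-6 s = 348.3 m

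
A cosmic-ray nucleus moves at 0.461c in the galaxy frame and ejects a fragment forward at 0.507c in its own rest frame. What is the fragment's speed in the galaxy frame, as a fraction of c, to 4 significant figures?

u ≈ 0.7846c

Compose boost 2: (0.507 + 0.461)/(1 + 0.507×0.461) = 0.9680/1.23373 = 0.7846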